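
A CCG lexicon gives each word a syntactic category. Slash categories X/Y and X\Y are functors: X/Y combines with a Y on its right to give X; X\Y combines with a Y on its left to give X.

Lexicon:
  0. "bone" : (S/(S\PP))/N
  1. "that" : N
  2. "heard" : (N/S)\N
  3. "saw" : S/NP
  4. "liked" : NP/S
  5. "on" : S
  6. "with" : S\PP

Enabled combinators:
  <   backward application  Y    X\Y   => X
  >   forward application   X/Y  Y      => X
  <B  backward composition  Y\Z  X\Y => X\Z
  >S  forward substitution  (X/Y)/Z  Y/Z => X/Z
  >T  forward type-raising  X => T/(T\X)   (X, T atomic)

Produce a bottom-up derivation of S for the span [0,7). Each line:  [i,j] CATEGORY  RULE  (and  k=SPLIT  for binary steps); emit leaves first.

[0,1] (S/(S\PP))/N  lex  "bone"
[1,2] N  lex  "that"
[2,3] (N/S)\N  lex  "heard"
[1,3] N/S  <  k=2
[3,4] S/NP  lex  "saw"
[4,5] NP/S  lex  "liked"
[5,6] S  lex  "on"
[4,6] NP  >  k=5
[3,6] S  >  k=4
[1,6] N  >  k=3
[0,6] S/(S\PP)  >  k=1
[6,7] S\PP  lex  "with"
[0,7] S  >  k=6

[0,7] S   >
  [0,6] S/(S\PP)   >
    [0,1] "bone" : (S/(S\PP))/N
    [1,6] N   >
      [1,3] N/S   <
        [1,2] "that" : N
        [2,3] "heard" : (N/S)\N
      [3,6] S   >
        [3,4] "saw" : S/NP
        [4,6] NP   >
          [4,5] "liked" : NP/S
          [5,6] "on" : S
  [6,7] "with" : S\PP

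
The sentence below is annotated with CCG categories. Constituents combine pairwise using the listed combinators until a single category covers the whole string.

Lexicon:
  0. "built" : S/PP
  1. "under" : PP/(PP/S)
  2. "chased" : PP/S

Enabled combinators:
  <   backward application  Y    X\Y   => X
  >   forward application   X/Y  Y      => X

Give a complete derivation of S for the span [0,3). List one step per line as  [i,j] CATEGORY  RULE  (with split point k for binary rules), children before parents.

[0,1] S/PP  lex  "built"
[1,2] PP/(PP/S)  lex  "under"
[2,3] PP/S  lex  "chased"
[1,3] PP  >  k=2
[0,3] S  >  k=1

[0,3] S   >
  [0,1] "built" : S/PP
  [1,3] PP   >
    [1,2] "under" : PP/(PP/S)
    [2,3] "chased" : PP/S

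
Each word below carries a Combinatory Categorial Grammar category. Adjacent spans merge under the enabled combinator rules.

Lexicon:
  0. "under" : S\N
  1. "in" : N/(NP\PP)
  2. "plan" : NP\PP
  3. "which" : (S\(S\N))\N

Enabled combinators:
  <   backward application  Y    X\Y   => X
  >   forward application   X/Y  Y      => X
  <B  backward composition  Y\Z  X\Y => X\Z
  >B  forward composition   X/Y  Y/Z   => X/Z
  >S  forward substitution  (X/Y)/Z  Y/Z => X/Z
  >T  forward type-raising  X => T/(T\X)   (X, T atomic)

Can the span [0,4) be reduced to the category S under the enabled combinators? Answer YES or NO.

[0,4] S   <
  [0,1] "under" : S\N
  [1,4] S\(S\N)   <
    [1,3] N   >
      [1,2] "in" : N/(NP\PP)
      [2,3] "plan" : NP\PP
    [3,4] "which" : (S\(S\N))\N

YES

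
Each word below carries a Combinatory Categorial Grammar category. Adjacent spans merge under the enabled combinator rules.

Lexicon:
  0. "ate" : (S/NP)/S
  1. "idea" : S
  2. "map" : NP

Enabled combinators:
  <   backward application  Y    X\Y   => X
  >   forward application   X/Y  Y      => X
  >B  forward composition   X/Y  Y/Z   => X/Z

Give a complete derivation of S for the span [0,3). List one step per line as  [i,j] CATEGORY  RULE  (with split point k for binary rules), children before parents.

[0,1] (S/NP)/S  lex  "ate"
[1,2] S  lex  "idea"
[0,2] S/NP  >  k=1
[2,3] NP  lex  "map"
[0,3] S  >  k=2

[0,3] S   >
  [0,2] S/NP   >
    [0,1] "ate" : (S/NP)/S
    [1,2] "idea" : S
  [2,3] "map" : NP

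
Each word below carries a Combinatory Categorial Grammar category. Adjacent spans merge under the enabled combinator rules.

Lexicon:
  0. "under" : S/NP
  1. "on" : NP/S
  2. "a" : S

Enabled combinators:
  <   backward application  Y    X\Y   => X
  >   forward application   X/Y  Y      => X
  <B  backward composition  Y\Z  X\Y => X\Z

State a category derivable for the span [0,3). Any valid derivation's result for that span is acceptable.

S

[0,3] S   >
  [0,1] "under" : S/NP
  [1,3] NP   >
    [1,2] "on" : NP/S
    [2,3] "a" : S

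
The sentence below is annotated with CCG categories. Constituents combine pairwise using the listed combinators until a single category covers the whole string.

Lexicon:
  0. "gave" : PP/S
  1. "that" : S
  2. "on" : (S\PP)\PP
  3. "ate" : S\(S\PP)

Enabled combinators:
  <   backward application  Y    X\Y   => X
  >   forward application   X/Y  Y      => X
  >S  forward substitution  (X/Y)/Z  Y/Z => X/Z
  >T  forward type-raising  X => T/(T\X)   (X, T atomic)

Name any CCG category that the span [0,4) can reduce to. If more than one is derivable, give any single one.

S

[0,4] S   <
  [0,3] S\PP   <
    [0,2] PP   >
      [0,1] "gave" : PP/S
      [1,2] "that" : S
    [2,3] "on" : (S\PP)\PP
  [3,4] "ate" : S\(S\PP)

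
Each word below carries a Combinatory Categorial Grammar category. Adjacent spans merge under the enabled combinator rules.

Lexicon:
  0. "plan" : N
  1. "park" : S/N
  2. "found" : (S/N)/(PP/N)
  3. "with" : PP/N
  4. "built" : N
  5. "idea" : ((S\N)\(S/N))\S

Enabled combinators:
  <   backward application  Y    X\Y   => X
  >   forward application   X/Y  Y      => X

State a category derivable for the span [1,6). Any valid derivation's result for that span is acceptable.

S\N

[0,6] S   <
  [0,1] "plan" : N
  [1,6] S\N   <
    [1,2] "park" : S/N
    [2,6] (S\N)\(S/N)   <
      [2,5] S   >
        [2,4] S/N   >
          [2,3] "found" : (S/N)/(PP/N)
          [3,4] "with" : PP/N
        [4,5] "built" : N
      [5,6] "idea" : ((S\N)\(S/N))\S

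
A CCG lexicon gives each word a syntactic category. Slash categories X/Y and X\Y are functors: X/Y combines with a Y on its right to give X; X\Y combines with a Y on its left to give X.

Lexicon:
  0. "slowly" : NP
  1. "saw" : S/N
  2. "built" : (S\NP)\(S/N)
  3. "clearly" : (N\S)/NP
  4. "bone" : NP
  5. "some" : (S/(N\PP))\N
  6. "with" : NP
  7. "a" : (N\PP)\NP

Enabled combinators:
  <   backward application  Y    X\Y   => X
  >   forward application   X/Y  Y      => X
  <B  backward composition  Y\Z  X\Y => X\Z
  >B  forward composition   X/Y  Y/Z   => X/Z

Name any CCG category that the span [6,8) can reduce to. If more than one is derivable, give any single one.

[0,8] S   >
  [0,6] S/(N\PP)   <
    [0,5] N   <
      [0,1] "slowly" : NP
      [1,5] N\NP   <B
        [1,3] S\NP   <
          [1,2] "saw" : S/N
          [2,3] "built" : (S\NP)\(S/N)
        [3,5] N\S   >
          [3,4] "clearly" : (N\S)/NP
          [4,5] "bone" : NP
    [5,6] "some" : (S/(N\PP))\N
  [6,8] N\PP   <
    [6,7] "with" : NP
    [7,8] "a" : (N\PP)\NP

N\PP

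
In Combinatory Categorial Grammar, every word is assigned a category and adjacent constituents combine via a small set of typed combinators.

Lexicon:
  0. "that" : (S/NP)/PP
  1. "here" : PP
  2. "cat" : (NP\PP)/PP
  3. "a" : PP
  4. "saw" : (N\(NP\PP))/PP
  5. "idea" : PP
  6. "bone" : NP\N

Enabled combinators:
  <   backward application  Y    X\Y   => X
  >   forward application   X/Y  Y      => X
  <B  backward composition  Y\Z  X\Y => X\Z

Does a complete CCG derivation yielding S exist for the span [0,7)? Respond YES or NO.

[0,7] S   >
  [0,2] S/NP   >
    [0,1] "that" : (S/NP)/PP
    [1,2] "here" : PP
  [2,7] NP   <
    [2,6] N   <
      [2,4] NP\PP   >
        [2,3] "cat" : (NP\PP)/PP
        [3,4] "a" : PP
      [4,6] N\(NP\PP)   >
        [4,5] "saw" : (N\(NP\PP))/PP
        [5,6] "idea" : PP
    [6,7] "bone" : NP\N

YES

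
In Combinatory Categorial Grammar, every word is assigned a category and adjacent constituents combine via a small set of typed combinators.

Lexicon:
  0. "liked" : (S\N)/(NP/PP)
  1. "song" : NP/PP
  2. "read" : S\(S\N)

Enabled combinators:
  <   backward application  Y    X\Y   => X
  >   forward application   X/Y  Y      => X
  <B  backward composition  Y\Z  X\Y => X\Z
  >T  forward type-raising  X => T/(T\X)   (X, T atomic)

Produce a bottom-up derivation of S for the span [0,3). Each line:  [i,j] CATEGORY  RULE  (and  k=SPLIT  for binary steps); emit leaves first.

[0,1] (S\N)/(NP/PP)  lex  "liked"
[1,2] NP/PP  lex  "song"
[0,2] S\N  >  k=1
[2,3] S\(S\N)  lex  "read"
[0,3] S  <  k=2

[0,3] S   <
  [0,2] S\N   >
    [0,1] "liked" : (S\N)/(NP/PP)
    [1,2] "song" : NP/PP
  [2,3] "read" : S\(S\N)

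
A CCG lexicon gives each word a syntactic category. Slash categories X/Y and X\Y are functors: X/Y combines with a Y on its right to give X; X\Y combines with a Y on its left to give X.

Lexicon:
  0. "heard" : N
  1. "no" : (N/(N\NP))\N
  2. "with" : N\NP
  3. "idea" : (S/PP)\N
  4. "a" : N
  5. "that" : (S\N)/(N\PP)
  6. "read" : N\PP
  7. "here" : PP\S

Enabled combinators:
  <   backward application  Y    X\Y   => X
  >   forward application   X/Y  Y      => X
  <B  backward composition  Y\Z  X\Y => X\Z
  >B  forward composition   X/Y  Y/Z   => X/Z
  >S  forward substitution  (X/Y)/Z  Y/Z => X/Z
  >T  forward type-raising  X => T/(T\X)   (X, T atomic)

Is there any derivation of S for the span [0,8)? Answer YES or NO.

[0,8] S   >
  [0,4] S/PP   <
    [0,3] N   >
      [0,2] N/(N\NP)   <
        [0,1] "heard" : N
        [1,2] "no" : (N/(N\NP))\N
      [2,3] "with" : N\NP
    [3,4] "idea" : (S/PP)\N
  [4,8] PP   <
    [4,5] "a" : N
    [5,8] PP\N   <B
      [5,7] S\N   >
        [5,6] "that" : (S\N)/(N\PP)
        [6,7] "read" : N\PP
      [7,8] "here" : PP\S

YES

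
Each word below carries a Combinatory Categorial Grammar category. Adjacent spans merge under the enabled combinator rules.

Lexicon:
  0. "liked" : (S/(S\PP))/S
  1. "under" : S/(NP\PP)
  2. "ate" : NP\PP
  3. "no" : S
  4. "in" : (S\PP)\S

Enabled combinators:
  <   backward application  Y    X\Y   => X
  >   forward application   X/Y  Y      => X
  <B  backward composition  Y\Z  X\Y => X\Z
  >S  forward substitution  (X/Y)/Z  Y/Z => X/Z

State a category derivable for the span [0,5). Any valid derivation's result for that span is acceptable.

S

[0,5] S   >
  [0,3] S/(S\PP)   >
    [0,1] "liked" : (S/(S\PP))/S
    [1,3] S   >
      [1,2] "under" : S/(NP\PP)
      [2,3] "ate" : NP\PP
  [3,5] S\PP   <
    [3,4] "no" : S
    [4,5] "in" : (S\PP)\S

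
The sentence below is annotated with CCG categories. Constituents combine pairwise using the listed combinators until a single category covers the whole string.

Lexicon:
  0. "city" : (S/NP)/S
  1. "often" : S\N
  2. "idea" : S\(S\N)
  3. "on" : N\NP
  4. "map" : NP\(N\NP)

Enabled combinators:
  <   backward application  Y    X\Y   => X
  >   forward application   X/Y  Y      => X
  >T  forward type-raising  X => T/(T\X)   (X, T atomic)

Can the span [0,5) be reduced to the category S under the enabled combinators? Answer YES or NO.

YES

[0,5] S   >
  [0,3] S/NP   >
    [0,1] "city" : (S/NP)/S
    [1,3] S   <
      [1,2] "often" : S\N
      [2,3] "idea" : S\(S\N)
  [3,5] NP   <
    [3,4] "on" : N\NP
    [4,5] "map" : NP\(N\NP)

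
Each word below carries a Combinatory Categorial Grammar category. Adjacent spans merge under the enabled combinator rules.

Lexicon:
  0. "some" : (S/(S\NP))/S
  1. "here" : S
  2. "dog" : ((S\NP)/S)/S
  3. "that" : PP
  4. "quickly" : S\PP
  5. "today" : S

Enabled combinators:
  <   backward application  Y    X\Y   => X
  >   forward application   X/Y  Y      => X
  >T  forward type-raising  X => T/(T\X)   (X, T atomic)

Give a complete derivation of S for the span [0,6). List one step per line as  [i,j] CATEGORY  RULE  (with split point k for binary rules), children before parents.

[0,1] (S/(S\NP))/S  lex  "some"
[1,2] S  lex  "here"
[0,2] S/(S\NP)  >  k=1
[2,3] ((S\NP)/S)/S  lex  "dog"
[3,4] PP  lex  "that"
[3,4] S/(S\PP)  >T
[4,5] S\PP  lex  "quickly"
[3,5] S  >  k=4
[2,5] (S\NP)/S  >  k=3
[5,6] S  lex  "today"
[2,6] S\NP  >  k=5
[0,6] S  >  k=2

[0,6] S   >
  [0,2] S/(S\NP)   >
    [0,1] "some" : (S/(S\NP))/S
    [1,2] "here" : S
  [2,6] S\NP   >
    [2,5] (S\NP)/S   >
      [2,3] "dog" : ((S\NP)/S)/S
      [3,5] S   >
        [3,4] S/(S\PP)   >T
          [3,4] "that" : PP
        [4,5] "quickly" : S\PP
    [5,6] "today" : S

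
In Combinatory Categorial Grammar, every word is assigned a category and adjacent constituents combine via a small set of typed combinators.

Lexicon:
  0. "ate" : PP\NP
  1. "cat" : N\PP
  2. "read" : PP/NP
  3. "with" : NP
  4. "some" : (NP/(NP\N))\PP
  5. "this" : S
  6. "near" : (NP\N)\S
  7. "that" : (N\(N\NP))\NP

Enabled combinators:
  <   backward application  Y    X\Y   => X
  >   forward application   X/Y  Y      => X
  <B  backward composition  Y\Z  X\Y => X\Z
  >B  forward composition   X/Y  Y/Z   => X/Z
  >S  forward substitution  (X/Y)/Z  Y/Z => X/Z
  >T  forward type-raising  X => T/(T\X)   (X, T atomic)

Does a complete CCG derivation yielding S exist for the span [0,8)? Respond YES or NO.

PP\NP N\PP PP/NP NP (NP/(NP\N))\PP S (NP\N)\S (N\(N\NP))\NP
CKY chart[0,8] = {N, N/(N\N), NP/(NP\N), PP/(PP\N), S/(S\N)}; S ∉ chart

NO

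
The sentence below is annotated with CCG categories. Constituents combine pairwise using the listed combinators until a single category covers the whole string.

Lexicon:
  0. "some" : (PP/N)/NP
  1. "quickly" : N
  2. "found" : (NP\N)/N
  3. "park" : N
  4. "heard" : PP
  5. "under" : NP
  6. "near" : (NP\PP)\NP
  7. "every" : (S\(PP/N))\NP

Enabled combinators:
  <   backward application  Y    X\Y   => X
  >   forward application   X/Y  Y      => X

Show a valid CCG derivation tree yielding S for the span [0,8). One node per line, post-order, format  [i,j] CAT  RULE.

[0,8] S   <
  [0,4] PP/N   >
    [0,1] "some" : (PP/N)/NP
    [1,4] NP   <
      [1,2] "quickly" : N
      [2,4] NP\N   >
        [2,3] "found" : (NP\N)/N
        [3,4] "park" : N
  [4,8] S\(PP/N)   <
    [4,7] NP   <
      [4,5] "heard" : PP
      [5,7] NP\PP   <
        [5,6] "under" : NP
        [6,7] "near" : (NP\PP)\NP
    [7,8] "every" : (S\(PP/N))\NP

[0,1] (PP/N)/NP  lex  "some"
[1,2] N  lex  "quickly"
[2,3] (NP\N)/N  lex  "found"
[3,4] N  lex  "park"
[2,4] NP\N  >  k=3
[1,4] NP  <  k=2
[0,4] PP/N  >  k=1
[4,5] PP  lex  "heard"
[5,6] NP  lex  "under"
[6,7] (NP\PP)\NP  lex  "near"
[5,7] NP\PP  <  k=6
[4,7] NP  <  k=5
[7,8] (S\(PP/N))\NP  lex  "every"
[4,8] S\(PP/N)  <  k=7
[0,8] S  <  k=4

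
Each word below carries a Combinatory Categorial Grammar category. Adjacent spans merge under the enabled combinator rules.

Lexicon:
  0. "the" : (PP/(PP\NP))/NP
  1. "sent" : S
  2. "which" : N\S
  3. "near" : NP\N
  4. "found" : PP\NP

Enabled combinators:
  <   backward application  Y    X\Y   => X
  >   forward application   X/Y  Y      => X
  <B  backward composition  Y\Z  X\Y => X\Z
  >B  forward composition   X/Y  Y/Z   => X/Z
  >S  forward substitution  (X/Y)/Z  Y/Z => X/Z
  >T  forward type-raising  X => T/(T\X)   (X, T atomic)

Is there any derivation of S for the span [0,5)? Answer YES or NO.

(PP/(PP\NP))/NP S N\S NP\N PP\NP
CKY chart[0,5] = {(PP/(PP\NP))/(NP\PP), N/(N\PP), NP/(NP\PP), PP, PP/(PP\PP), S/(S\PP)}; S ∉ chart

NO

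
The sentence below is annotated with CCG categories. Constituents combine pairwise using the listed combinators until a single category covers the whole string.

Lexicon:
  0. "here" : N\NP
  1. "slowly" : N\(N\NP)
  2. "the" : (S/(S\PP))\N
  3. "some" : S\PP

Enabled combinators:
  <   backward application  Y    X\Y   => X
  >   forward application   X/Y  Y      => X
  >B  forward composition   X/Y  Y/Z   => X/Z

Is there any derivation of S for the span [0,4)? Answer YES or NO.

[0,4] S   >
  [0,3] S/(S\PP)   <
    [0,2] N   <
      [0,1] "here" : N\NP
      [1,2] "slowly" : N\(N\NP)
    [2,3] "the" : (S/(S\PP))\N
  [3,4] "some" : S\PP

YES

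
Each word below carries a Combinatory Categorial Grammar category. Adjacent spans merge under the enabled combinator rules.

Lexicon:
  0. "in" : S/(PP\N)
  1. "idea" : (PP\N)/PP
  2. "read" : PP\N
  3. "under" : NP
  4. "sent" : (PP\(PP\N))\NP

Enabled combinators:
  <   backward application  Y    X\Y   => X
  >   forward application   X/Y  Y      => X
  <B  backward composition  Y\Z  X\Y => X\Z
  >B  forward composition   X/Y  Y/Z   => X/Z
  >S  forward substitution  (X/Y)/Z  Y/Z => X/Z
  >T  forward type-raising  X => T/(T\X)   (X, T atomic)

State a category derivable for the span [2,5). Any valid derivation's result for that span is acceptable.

PP

[0,5] S   >
  [0,2] S/PP   >B
    [0,1] "in" : S/(PP\N)
    [1,2] "idea" : (PP\N)/PP
  [2,5] PP   <
    [2,3] "read" : PP\N
    [3,5] PP\(PP\N)   <
      [3,4] "under" : NP
      [4,5] "sent" : (PP\(PP\N))\NP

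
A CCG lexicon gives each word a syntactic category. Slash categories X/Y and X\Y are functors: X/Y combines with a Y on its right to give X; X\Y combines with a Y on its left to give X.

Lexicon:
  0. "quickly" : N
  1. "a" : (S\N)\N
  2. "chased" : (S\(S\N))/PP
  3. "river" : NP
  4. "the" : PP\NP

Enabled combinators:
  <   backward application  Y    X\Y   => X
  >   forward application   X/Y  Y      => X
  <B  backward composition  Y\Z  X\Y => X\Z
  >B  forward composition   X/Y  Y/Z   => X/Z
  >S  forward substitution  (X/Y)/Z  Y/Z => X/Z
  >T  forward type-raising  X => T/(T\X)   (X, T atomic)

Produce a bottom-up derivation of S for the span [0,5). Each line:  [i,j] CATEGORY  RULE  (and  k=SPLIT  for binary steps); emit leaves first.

[0,5] S   <
  [0,2] S\N   <
    [0,1] "quickly" : N
    [1,2] "a" : (S\N)\N
  [2,5] S\(S\N)   >
    [2,3] "chased" : (S\(S\N))/PP
    [3,5] PP   <
      [3,4] "river" : NP
      [4,5] "the" : PP\NP

[0,1] N  lex  "quickly"
[1,2] (S\N)\N  lex  "a"
[0,2] S\N  <  k=1
[2,3] (S\(S\N))/PP  lex  "chased"
[3,4] NP  lex  "river"
[4,5] PP\NP  lex  "the"
[3,5] PP  <  k=4
[2,5] S\(S\N)  >  k=3
[0,5] S  <  k=2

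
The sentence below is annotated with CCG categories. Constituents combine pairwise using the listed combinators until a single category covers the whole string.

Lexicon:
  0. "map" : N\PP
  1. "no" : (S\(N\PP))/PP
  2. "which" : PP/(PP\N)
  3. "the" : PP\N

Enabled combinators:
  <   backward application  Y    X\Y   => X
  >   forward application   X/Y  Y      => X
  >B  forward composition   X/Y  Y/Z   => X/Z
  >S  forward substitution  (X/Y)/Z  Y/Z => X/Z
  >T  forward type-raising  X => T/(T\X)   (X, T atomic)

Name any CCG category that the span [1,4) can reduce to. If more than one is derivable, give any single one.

S\(N\PP)

[0,4] S   <
  [0,1] "map" : N\PP
  [1,4] S\(N\PP)   >
    [1,2] "no" : (S\(N\PP))/PP
    [2,4] PP   >
      [2,3] "which" : PP/(PP\N)
      [3,4] "the" : PP\N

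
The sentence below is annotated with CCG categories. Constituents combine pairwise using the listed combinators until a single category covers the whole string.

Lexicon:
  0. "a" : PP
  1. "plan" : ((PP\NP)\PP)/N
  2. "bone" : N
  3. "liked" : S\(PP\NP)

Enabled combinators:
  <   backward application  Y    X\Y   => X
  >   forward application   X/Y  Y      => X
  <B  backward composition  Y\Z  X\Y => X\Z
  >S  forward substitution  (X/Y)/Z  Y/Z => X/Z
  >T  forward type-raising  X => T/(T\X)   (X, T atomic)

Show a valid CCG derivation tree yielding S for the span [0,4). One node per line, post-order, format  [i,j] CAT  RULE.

[0,4] S   <
  [0,1] "a" : PP
  [1,4] S\PP   <B
    [1,3] (PP\NP)\PP   >
      [1,2] "plan" : ((PP\NP)\PP)/N
      [2,3] "bone" : N
    [3,4] "liked" : S\(PP\NP)

[0,1] PP  lex  "a"
[1,2] ((PP\NP)\PP)/N  lex  "plan"
[2,3] N  lex  "bone"
[1,3] (PP\NP)\PP  >  k=2
[3,4] S\(PP\NP)  lex  "liked"
[1,4] S\PP  <B  k=3
[0,4] S  <  k=1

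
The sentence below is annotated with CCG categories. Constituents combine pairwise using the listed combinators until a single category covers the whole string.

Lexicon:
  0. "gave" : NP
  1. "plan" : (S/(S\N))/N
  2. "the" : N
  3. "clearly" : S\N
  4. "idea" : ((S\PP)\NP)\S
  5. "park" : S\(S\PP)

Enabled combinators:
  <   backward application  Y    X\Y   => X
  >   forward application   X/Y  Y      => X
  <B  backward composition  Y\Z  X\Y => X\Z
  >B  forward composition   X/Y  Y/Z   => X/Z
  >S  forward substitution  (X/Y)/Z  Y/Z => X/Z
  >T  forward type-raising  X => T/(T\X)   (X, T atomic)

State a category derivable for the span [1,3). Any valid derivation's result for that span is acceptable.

[0,6] S   <
  [0,5] S\PP   <
    [0,1] "gave" : NP
    [1,5] (S\PP)\NP   <
      [1,4] S   >
        [1,3] S/(S\N)   >
          [1,2] "plan" : (S/(S\N))/N
          [2,3] "the" : N
        [3,4] "clearly" : S\N
      [4,5] "idea" : ((S\PP)\NP)\S
  [5,6] "park" : S\(S\PP)

S/(S\N)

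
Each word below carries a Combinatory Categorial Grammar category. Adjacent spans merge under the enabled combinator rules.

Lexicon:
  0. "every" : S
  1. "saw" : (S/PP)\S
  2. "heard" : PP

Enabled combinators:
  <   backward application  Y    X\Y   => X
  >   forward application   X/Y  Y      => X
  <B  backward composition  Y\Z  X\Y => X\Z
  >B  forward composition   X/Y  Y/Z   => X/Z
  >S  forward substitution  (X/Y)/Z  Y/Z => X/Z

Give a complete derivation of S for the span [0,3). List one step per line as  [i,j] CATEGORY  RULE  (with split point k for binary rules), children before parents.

[0,1] S  lex  "every"
[1,2] (S/PP)\S  lex  "saw"
[0,2] S/PP  <  k=1
[2,3] PP  lex  "heard"
[0,3] S  >  k=2

[0,3] S   >
  [0,2] S/PP   <
    [0,1] "every" : S
    [1,2] "saw" : (S/PP)\S
  [2,3] "heard" : PP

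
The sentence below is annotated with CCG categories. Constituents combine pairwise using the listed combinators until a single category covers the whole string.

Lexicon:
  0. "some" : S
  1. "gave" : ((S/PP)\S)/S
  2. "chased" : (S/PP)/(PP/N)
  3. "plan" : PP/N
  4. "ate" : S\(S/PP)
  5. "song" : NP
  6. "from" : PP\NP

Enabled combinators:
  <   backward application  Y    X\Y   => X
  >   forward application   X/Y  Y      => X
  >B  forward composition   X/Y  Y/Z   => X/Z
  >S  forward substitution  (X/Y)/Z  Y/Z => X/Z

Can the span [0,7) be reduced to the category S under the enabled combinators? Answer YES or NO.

YES

[0,7] S   >
  [0,5] S/PP   <
    [0,1] "some" : S
    [1,5] (S/PP)\S   >
      [1,2] "gave" : ((S/PP)\S)/S
      [2,5] S   <
        [2,4] S/PP   >
          [2,3] "chased" : (S/PP)/(PP/N)
          [3,4] "plan" : PP/N
        [4,5] "ate" : S\(S/PP)
  [5,7] PP   <
    [5,6] "song" : NP
    [6,7] "from" : PP\NP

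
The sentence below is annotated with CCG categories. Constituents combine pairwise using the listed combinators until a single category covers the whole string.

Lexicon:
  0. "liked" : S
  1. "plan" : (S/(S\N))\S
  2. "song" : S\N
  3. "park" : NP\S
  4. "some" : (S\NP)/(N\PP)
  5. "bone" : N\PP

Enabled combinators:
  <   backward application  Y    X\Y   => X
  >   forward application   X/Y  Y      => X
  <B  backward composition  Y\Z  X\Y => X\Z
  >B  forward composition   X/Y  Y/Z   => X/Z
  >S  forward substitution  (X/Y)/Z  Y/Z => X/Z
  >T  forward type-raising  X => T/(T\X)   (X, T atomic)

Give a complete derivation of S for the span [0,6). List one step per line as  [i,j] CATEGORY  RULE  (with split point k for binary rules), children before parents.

[0,1] S  lex  "liked"
[1,2] (S/(S\N))\S  lex  "plan"
[0,2] S/(S\N)  <  k=1
[2,3] S\N  lex  "song"
[0,3] S  >  k=2
[3,4] NP\S  lex  "park"
[0,4] NP  <  k=3
[4,5] (S\NP)/(N\PP)  lex  "some"
[5,6] N\PP  lex  "bone"
[4,6] S\NP  >  k=5
[0,6] S  <  k=4

[0,6] S   <
  [0,4] NP   <
    [0,3] S   >
      [0,2] S/(S\N)   <
        [0,1] "liked" : S
        [1,2] "plan" : (S/(S\N))\S
      [2,3] "song" : S\N
    [3,4] "park" : NP\S
  [4,6] S\NP   >
    [4,5] "some" : (S\NP)/(N\PP)
    [5,6] "bone" : N\PP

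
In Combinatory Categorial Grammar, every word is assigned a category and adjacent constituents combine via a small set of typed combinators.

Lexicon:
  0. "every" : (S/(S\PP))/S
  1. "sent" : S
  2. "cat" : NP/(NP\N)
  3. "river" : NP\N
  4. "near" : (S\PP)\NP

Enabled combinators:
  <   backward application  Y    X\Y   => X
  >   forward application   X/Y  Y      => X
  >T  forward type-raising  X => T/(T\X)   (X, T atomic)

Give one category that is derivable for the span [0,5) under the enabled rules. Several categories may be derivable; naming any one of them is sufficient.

S

[0,5] S   >
  [0,2] S/(S\PP)   >
    [0,1] "every" : (S/(S\PP))/S
    [1,2] "sent" : S
  [2,5] S\PP   <
    [2,4] NP   >
      [2,3] "cat" : NP/(NP\N)
      [3,4] "river" : NP\N
    [4,5] "near" : (S\PP)\NP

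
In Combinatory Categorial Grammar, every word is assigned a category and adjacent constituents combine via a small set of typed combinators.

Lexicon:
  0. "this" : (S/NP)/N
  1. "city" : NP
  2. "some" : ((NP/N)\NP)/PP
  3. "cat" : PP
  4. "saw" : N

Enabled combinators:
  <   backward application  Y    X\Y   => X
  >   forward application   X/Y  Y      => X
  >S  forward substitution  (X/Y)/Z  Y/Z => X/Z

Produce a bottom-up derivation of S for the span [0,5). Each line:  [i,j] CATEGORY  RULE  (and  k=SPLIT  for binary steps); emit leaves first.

[0,1] (S/NP)/N  lex  "this"
[1,2] NP  lex  "city"
[2,3] ((NP/N)\NP)/PP  lex  "some"
[3,4] PP  lex  "cat"
[2,4] (NP/N)\NP  >  k=3
[1,4] NP/N  <  k=2
[0,4] S/N  >S  k=1
[4,5] N  lex  "saw"
[0,5] S  >  k=4

[0,5] S   >
  [0,4] S/N   >S
    [0,1] "this" : (S/NP)/N
    [1,4] NP/N   <
      [1,2] "city" : NP
      [2,4] (NP/N)\NP   >
        [2,3] "some" : ((NP/N)\NP)/PP
        [3,4] "cat" : PP
  [4,5] "saw" : N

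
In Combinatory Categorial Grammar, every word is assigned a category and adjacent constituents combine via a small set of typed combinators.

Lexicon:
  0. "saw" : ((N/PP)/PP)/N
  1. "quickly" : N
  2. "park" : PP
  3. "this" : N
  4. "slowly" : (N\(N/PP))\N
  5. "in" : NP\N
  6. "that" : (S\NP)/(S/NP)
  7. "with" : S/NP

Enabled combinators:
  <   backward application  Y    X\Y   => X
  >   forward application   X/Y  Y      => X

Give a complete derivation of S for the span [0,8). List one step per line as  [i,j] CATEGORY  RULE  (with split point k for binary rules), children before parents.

[0,8] S   <
  [0,6] NP   <
    [0,5] N   <
      [0,3] N/PP   >
        [0,2] (N/PP)/PP   >
          [0,1] "saw" : ((N/PP)/PP)/N
          [1,2] "quickly" : N
        [2,3] "park" : PP
      [3,5] N\(N/PP)   <
        [3,4] "this" : N
        [4,5] "slowly" : (N\(N/PP))\N
    [5,6] "in" : NP\N
  [6,8] S\NP   >
    [6,7] "that" : (S\NP)/(S/NP)
    [7,8] "with" : S/NP

[0,1] ((N/PP)/PP)/N  lex  "saw"
[1,2] N  lex  "quickly"
[0,2] (N/PP)/PP  >  k=1
[2,3] PP  lex  "park"
[0,3] N/PP  >  k=2
[3,4] N  lex  "this"
[4,5] (N\(N/PP))\N  lex  "slowly"
[3,5] N\(N/PP)  <  k=4
[0,5] N  <  k=3
[5,6] NP\N  lex  "in"
[0,6] NP  <  k=5
[6,7] (S\NP)/(S/NP)  lex  "that"
[7,8] S/NP  lex  "with"
[6,8] S\NP  >  k=7
[0,8] S  <  k=6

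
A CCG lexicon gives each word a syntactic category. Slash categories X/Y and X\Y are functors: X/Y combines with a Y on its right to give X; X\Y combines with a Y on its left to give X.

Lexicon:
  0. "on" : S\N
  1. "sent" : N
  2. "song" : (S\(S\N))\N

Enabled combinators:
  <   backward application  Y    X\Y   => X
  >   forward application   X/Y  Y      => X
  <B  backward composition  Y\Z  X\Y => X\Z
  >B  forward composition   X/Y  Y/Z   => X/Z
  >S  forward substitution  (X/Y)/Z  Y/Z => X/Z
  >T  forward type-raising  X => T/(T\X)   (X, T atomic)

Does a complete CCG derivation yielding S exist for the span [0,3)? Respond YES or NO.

YES

[0,3] S   <
  [0,1] "on" : S\N
  [1,3] S\(S\N)   <
    [1,2] "sent" : N
    [2,3] "song" : (S\(S\N))\N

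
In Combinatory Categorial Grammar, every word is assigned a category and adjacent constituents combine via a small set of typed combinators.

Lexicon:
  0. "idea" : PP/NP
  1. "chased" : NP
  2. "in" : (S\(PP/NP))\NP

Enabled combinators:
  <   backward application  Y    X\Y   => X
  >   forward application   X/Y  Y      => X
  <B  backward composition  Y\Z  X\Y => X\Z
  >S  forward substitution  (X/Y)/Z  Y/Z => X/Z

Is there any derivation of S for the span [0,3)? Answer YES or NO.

[0,3] S   <
  [0,1] "idea" : PP/NP
  [1,3] S\(PP/NP)   <
    [1,2] "chased" : NP
    [2,3] "in" : (S\(PP/NP))\NP

YES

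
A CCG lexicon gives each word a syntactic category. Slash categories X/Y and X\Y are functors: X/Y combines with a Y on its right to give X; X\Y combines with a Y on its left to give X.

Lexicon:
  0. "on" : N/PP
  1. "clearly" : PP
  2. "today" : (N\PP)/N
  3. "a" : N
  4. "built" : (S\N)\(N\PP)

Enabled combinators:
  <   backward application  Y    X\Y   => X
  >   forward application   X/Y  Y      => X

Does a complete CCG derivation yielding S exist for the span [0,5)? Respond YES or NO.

[0,5] S   <
  [0,2] N   >
    [0,1] "on" : N/PP
    [1,2] "clearly" : PP
  [2,5] S\N   <
    [2,4] N\PP   >
      [2,3] "today" : (N\PP)/N
      [3,4] "a" : N
    [4,5] "built" : (S\N)\(N\PP)

YES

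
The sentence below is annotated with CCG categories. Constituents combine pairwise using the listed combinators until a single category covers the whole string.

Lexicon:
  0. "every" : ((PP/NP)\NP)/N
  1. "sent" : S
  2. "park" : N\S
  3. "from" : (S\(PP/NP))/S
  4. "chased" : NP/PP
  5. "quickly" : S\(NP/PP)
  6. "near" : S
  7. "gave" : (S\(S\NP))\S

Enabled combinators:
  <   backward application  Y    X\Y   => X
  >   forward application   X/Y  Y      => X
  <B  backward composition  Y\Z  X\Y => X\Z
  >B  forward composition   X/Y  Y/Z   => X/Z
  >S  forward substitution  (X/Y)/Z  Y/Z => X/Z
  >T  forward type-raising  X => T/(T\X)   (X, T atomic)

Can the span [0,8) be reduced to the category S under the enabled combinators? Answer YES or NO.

[0,8] S   <
  [0,6] S\NP   <B
    [0,3] (PP/NP)\NP   >
      [0,1] "every" : ((PP/NP)\NP)/N
      [1,3] N   <
        [1,2] "sent" : S
        [2,3] "park" : N\S
    [3,6] S\(PP/NP)   >
      [3,4] "from" : (S\(PP/NP))/S
      [4,6] S   <
        [4,5] "chased" : NP/PP
        [5,6] "quickly" : S\(NP/PP)
  [6,8] S\(S\NP)   <
    [6,7] "near" : S
    [7,8] "gave" : (S\(S\NP))\S

YES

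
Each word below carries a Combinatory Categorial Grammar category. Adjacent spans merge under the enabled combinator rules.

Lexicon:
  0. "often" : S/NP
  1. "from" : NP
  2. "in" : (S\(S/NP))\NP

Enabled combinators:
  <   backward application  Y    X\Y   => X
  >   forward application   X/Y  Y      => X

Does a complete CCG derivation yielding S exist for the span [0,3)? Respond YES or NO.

[0,3] S   <
  [0,1] "often" : S/NP
  [1,3] S\(S/NP)   <
    [1,2] "from" : NP
    [2,3] "in" : (S\(S/NP))\NP

YES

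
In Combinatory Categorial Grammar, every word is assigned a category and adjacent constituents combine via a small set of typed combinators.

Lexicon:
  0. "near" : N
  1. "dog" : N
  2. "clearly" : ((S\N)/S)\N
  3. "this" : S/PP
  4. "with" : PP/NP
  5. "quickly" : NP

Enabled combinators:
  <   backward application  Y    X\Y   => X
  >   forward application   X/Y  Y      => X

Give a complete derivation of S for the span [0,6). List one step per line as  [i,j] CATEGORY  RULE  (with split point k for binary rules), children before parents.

[0,1] N  lex  "near"
[1,2] N  lex  "dog"
[2,3] ((S\N)/S)\N  lex  "clearly"
[1,3] (S\N)/S  <  k=2
[3,4] S/PP  lex  "this"
[4,5] PP/NP  lex  "with"
[5,6] NP  lex  "quickly"
[4,6] PP  >  k=5
[3,6] S  >  k=4
[1,6] S\N  >  k=3
[0,6] S  <  k=1

[0,6] S   <
  [0,1] "near" : N
  [1,6] S\N   >
    [1,3] (S\N)/S   <
      [1,2] "dog" : N
      [2,3] "clearly" : ((S\N)/S)\N
    [3,6] S   >
      [3,4] "this" : S/PP
      [4,6] PP   >
        [4,5] "with" : PP/NP
        [5,6] "quickly" : NP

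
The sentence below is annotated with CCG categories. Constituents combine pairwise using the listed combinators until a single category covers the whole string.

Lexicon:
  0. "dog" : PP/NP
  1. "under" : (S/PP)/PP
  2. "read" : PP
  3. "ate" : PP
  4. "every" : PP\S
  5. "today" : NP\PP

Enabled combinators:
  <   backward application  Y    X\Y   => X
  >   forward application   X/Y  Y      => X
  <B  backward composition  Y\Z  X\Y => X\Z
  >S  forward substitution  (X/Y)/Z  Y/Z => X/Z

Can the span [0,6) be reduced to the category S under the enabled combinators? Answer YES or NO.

PP/NP (S/PP)/PP PP PP PP\S NP\PP
CKY chart[0,6] = {PP}; S ∉ chart

NO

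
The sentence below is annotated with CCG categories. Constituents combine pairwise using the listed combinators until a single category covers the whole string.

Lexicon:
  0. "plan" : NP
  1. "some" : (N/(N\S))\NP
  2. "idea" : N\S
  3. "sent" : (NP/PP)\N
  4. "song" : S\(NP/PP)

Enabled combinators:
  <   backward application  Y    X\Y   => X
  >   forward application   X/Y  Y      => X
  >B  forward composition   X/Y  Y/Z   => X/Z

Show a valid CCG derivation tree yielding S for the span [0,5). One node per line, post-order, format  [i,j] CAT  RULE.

[0,5] S   <
  [0,4] NP/PP   <
    [0,3] N   >
      [0,2] N/(N\S)   <
        [0,1] "plan" : NP
        [1,2] "some" : (N/(N\S))\NP
      [2,3] "idea" : N\S
    [3,4] "sent" : (NP/PP)\N
  [4,5] "song" : S\(NP/PP)

[0,1] NP  lex  "plan"
[1,2] (N/(N\S))\NP  lex  "some"
[0,2] N/(N\S)  <  k=1
[2,3] N\S  lex  "idea"
[0,3] N  >  k=2
[3,4] (NP/PP)\N  lex  "sent"
[0,4] NP/PP  <  k=3
[4,5] S\(NP/PP)  lex  "song"
[0,5] S  <  k=4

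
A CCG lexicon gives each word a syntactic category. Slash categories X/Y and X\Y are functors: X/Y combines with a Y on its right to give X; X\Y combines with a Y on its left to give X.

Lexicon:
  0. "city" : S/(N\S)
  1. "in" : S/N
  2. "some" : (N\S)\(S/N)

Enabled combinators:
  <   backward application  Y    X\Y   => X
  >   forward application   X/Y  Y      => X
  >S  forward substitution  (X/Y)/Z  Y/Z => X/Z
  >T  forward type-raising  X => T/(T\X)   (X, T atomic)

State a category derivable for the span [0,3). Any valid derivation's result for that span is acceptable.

[0,3] S   >
  [0,1] "city" : S/(N\S)
  [1,3] N\S   <
    [1,2] "in" : S/N
    [2,3] "some" : (N\S)\(S/N)

S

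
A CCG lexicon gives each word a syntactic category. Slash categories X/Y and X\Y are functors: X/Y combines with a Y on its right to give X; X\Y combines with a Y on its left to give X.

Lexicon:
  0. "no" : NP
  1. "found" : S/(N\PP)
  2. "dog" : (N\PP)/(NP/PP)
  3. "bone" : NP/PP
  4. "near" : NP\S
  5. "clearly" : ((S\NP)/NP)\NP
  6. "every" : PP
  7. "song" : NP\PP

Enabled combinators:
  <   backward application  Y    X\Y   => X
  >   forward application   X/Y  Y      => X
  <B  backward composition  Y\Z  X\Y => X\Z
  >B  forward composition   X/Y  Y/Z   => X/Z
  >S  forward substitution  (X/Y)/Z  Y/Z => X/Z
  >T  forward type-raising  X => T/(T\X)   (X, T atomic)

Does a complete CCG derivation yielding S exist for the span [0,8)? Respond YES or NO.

YES

[0,8] S   <
  [0,1] "no" : NP
  [1,8] S\NP   >
    [1,6] (S\NP)/NP   <
      [1,5] NP   <
        [1,4] S   >
          [1,2] "found" : S/(N\PP)
          [2,4] N\PP   >
            [2,3] "dog" : (N\PP)/(NP/PP)
            [3,4] "bone" : NP/PP
        [4,5] "near" : NP\S
      [5,6] "clearly" : ((S\NP)/NP)\NP
    [6,8] NP   <
      [6,7] "every" : PP
      [7,8] "song" : NP\PP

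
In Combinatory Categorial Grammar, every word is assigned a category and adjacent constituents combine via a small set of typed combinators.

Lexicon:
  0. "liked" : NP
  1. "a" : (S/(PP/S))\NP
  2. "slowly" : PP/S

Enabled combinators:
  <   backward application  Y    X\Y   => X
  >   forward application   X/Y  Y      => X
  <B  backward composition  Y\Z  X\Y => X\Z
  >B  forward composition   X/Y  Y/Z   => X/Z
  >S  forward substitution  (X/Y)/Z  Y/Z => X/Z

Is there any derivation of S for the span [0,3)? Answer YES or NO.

[0,3] S   >
  [0,2] S/(PP/S)   <
    [0,1] "liked" : NP
    [1,2] "a" : (S/(PP/S))\NP
  [2,3] "slowly" : PP/S

YES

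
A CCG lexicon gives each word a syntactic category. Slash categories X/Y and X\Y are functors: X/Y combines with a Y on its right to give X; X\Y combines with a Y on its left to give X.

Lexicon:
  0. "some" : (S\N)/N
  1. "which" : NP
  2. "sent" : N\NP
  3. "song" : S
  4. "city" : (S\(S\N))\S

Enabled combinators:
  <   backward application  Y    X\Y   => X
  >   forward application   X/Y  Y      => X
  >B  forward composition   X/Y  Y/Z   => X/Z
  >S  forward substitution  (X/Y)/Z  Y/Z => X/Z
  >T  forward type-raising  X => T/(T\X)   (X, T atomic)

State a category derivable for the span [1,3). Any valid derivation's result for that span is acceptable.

N

[0,5] S   <
  [0,3] S\N   >
    [0,1] "some" : (S\N)/N
    [1,3] N   <
      [1,2] "which" : NP
      [2,3] "sent" : N\NP
  [3,5] S\(S\N)   <
    [3,4] "song" : S
    [4,5] "city" : (S\(S\N))\S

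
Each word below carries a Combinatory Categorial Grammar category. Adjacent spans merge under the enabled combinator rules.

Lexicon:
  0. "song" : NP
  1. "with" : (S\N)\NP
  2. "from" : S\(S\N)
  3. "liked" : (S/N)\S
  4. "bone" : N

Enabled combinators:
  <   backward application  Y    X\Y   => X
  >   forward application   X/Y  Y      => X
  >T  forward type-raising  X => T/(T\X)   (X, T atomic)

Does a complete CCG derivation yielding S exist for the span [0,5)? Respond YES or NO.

[0,5] S   >
  [0,4] S/N   <
    [0,3] S   <
      [0,2] S\N   <
        [0,1] "song" : NP
        [1,2] "with" : (S\N)\NP
      [2,3] "from" : S\(S\N)
    [3,4] "liked" : (S/N)\S
  [4,5] "bone" : N

YES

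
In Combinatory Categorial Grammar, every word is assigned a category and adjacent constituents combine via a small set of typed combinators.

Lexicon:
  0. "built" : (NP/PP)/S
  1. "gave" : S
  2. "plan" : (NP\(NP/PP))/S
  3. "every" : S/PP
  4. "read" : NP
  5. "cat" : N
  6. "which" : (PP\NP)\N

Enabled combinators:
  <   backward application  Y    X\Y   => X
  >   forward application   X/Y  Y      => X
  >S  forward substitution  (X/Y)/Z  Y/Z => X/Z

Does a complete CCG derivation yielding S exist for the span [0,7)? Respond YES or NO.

NO

(NP/PP)/S S (NP\(NP/PP))/S S/PP NP N (PP\NP)\N
CKY chart[0,7] = {NP}; S ∉ chart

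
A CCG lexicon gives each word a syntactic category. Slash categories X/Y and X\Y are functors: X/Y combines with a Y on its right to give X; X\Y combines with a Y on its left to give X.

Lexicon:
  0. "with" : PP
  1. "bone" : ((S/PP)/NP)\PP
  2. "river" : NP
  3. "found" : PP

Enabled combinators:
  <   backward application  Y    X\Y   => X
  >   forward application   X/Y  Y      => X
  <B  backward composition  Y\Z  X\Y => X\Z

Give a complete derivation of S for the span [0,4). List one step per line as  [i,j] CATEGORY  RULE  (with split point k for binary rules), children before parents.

[0,4] S   >
  [0,3] S/PP   >
    [0,2] (S/PP)/NP   <
      [0,1] "with" : PP
      [1,2] "bone" : ((S/PP)/NP)\PP
    [2,3] "river" : NP
  [3,4] "found" : PP

[0,1] PP  lex  "with"
[1,2] ((S/PP)/NP)\PP  lex  "bone"
[0,2] (S/PP)/NP  <  k=1
[2,3] NP  lex  "river"
[0,3] S/PP  >  k=2
[3,4] PP  lex  "found"
[0,4] S  >  k=3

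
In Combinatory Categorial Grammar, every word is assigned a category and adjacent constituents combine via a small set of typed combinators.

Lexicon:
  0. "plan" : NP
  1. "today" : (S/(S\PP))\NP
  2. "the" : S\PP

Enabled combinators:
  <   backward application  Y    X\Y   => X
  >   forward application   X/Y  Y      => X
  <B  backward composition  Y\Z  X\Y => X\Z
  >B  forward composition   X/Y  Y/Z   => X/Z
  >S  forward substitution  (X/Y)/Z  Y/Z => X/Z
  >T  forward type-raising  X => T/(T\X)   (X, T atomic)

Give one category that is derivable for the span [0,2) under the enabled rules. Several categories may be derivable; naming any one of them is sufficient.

[0,3] S   >
  [0,2] S/(S\PP)   <
    [0,1] "plan" : NP
    [1,2] "today" : (S/(S\PP))\NP
  [2,3] "the" : S\PP

S/(S\PP)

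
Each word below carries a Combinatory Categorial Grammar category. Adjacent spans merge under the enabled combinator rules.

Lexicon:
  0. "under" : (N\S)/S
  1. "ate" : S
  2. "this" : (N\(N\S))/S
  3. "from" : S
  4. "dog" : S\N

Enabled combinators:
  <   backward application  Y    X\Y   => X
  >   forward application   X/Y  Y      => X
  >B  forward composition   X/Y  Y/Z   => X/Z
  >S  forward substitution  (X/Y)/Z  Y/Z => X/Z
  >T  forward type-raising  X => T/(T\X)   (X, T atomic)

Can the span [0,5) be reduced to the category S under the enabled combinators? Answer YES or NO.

YES

[0,5] S   <
  [0,4] N   <
    [0,2] N\S   >
      [0,1] "under" : (N\S)/S
      [1,2] "ate" : S
    [2,4] N\(N\S)   >
      [2,3] "this" : (N\(N\S))/S
      [3,4] "from" : S
  [4,5] "dog" : S\N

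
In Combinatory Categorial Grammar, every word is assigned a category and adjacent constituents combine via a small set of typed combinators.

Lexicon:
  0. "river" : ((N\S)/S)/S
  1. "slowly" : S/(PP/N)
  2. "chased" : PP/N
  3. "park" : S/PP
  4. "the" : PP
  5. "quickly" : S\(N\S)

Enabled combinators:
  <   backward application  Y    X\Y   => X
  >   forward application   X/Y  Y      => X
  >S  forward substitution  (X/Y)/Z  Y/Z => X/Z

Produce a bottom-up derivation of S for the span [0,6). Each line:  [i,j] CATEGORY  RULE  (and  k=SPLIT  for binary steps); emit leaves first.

[0,6] S   <
  [0,5] N\S   >
    [0,3] (N\S)/S   >
      [0,1] "river" : ((N\S)/S)/S
      [1,3] S   >
        [1,2] "slowly" : S/(PP/N)
        [2,3] "chased" : PP/N
    [3,5] S   >
      [3,4] "park" : S/PP
      [4,5] "the" : PP
  [5,6] "quickly" : S\(N\S)

[0,1] ((N\S)/S)/S  lex  "river"
[1,2] S/(PP/N)  lex  "slowly"
[2,3] PP/N  lex  "chased"
[1,3] S  >  k=2
[0,3] (N\S)/S  >  k=1
[3,4] S/PP  lex  "park"
[4,5] PP  lex  "the"
[3,5] S  >  k=4
[0,5] N\S  >  k=3
[5,6] S\(N\S)  lex  "quickly"
[0,6] S  <  k=5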